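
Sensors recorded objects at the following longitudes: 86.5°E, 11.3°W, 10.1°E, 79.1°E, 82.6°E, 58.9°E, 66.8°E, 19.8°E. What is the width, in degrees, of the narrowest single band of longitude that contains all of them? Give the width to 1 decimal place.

97.8°

Sort the longitudes: -11.3°, +10.1°, +19.8°, +58.9°, +66.8°, +79.1°, +82.6°, +86.5°.
Eastward gaps between consecutive values (wrapping around): 21.4°, 9.7°, 39.1°, 7.9°, 12.3°, 3.5°, 3.9°, 262.2°.
Largest gap = 262.2° ⇒ minimal covering band is its complement: 360° − 262.2° = 97.8°.
Band runs from -11.3° eastward to +86.5°.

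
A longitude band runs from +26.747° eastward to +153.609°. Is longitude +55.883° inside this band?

Band width going east from +26.747° to +153.609°: ((153.609 − 26.747) mod 360) = 126.862°.
Offset of +55.883° east of the west edge: ((55.883 − 26.747) mod 360) = 29.136°.
29.136° ≤ 126.862° ⇒ inside.

Yes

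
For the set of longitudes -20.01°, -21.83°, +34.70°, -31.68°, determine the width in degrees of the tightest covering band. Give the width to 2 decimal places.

Sort the longitudes: -31.68°, -21.83°, -20.01°, +34.70°.
Eastward gaps between consecutive values (wrapping around): 9.85°, 1.82°, 54.71°, 293.62°.
Largest gap = 293.62° ⇒ minimal covering band is its complement: 360° − 293.62° = 66.38°.
Band runs from -31.68° eastward to +34.70°.

66.38°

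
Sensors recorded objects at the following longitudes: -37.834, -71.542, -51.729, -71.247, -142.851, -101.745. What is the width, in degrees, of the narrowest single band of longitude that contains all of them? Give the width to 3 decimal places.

Sort the longitudes: -142.851°, -101.745°, -71.542°, -71.247°, -51.729°, -37.834°.
Eastward gaps between consecutive values (wrapping around): 41.106°, 30.203°, 0.295°, 19.518°, 13.895°, 254.983°.
Largest gap = 254.983° ⇒ minimal covering band is its complement: 360° − 254.983° = 105.017°.
Band runs from -142.851° eastward to -37.834°.

105.017°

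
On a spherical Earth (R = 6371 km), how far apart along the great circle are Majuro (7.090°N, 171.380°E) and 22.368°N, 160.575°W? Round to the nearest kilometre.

3450 km

Δλ = -160.575 − 171.380 = -331.955°; wrapped into (−180°, 180°]: 28.045°.
Δφ = 22.368 − 7.090 = 15.278°.
a = sin²(Δφ/2) + cos φ₁ · cos φ₂ · sin²(Δλ/2) = 0.071549.
c = 2·atan2(√a, √(1−a)) = 0.54157 rad → d = 6371·c ≈ 3450.32 km.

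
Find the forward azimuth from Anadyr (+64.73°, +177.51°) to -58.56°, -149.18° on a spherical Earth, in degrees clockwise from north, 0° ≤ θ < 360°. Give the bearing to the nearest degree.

159°

Δλ = -149.18 − 177.51 = -326.69°; wrapped into (−180°, 180°]: 33.31°.
θ = atan2( sin Δλ · cos φ₂ , cos φ₁ · sin φ₂ − sin φ₁ · cos φ₂ · cos Δλ )
  = atan2(0.28645, -0.75841) = 159.309° → normalised to [0°, 360°): 159.309°.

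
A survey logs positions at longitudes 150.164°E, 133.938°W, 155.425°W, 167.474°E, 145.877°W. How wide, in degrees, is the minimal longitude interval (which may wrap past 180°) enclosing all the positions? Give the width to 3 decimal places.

75.898°

Sort the longitudes: -155.425°, -145.877°, -133.938°, +150.164°, +167.474°.
Eastward gaps between consecutive values (wrapping around): 9.548°, 11.939°, 284.102°, 17.310°, 37.101°.
Largest gap = 284.102° ⇒ minimal covering band is its complement: 360° − 284.102° = 75.898°.
Band runs from +150.164° eastward to -133.938°, crossing the antimeridian.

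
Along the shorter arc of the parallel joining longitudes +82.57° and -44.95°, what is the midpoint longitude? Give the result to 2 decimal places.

Signed shortest Δλ from +82.57° to -44.95° is -127.52°.
Midpoint longitude = +82.57° + (-127.52°)/2 = +82.57° − 63.76° = +18.81°.

+18.81°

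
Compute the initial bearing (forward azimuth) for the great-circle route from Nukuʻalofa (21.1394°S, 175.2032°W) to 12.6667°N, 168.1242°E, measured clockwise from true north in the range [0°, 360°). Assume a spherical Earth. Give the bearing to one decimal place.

Δλ = 168.1242 − -175.2032 = 343.3274°; wrapped into (−180°, 180°]: -16.6726°.
θ = atan2( sin Δλ · cos φ₂ , cos φ₁ · sin φ₂ − sin φ₁ · cos φ₂ · cos Δλ )
  = atan2(-0.27992, 0.54159) = -27.332° → normalised to [0°, 360°): 332.668°.

332.7°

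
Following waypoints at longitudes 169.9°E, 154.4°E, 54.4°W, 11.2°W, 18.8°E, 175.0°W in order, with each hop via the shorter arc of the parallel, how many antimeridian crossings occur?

2

Leg 1: +169.9° → +154.4°, shortest Δλ = -15.5° (west) — does not cross 180°.
Leg 2: +154.4° → -54.4°, shortest Δλ = 151.2° (east) — crosses 180°.
Leg 3: -54.4° → -11.2°, shortest Δλ = 43.2° (east) — does not cross 180°.
Leg 4: -11.2° → +18.8°, shortest Δλ = 30.0° (east) — does not cross 180°.
Leg 5: +18.8° → -175.0°, shortest Δλ = 166.2° (east) — crosses 180°.
Total crossings: 2.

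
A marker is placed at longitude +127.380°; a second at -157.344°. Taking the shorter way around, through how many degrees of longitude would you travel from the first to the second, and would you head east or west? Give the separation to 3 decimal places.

75.276° east

Raw difference: -157.344 − 127.380 = -284.724°.
Normalise into (−180°, 180°]: -284.724° + 360° = 75.276°.
Positive ⇒ the second point lies to the east; separation 75.276°.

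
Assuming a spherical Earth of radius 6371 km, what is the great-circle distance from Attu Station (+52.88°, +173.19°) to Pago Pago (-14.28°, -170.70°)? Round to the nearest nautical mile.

4118 nmi

Δλ = -170.70 − 173.19 = -343.89°; wrapped into (−180°, 180°]: 16.11°.
Δφ = -14.28 − 52.88 = -67.16°.
a = sin²(Δφ/2) + cos φ₁ · cos φ₂ · sin²(Δλ/2) = 0.317404.
c = 2·atan2(√a, √(1−a)) = 1.19696 rad → d = 6371·c ≈ 7625.81 km ≈ 4117.61 nmi.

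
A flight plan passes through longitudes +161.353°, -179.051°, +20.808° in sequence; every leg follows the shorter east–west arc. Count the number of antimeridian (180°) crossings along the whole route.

2

Leg 1: +161.353° → -179.051°, shortest Δλ = 19.596° (east) — crosses 180°.
Leg 2: -179.051° → +20.808°, shortest Δλ = -160.141° (west) — crosses 180°.
Total crossings: 2.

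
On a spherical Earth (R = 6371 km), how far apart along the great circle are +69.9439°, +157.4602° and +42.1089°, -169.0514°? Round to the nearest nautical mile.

Δλ = -169.0514 − 157.4602 = -326.5116°; wrapped into (−180°, 180°]: 33.4884°.
Δφ = 42.1089 − 69.9439 = -27.8350°.
a = sin²(Δφ/2) + cos φ₁ · cos φ₂ · sin²(Δλ/2) = 0.078969.
c = 2·atan2(√a, √(1−a)) = 0.56970 rad → d = 6371·c ≈ 3629.57 km ≈ 1959.81 nmi.

1960 nmi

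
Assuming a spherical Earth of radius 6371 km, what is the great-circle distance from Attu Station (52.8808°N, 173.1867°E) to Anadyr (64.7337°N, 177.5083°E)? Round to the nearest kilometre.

Δλ = 177.5083 − 173.1867 = 4.3216°.
Δφ = 64.7337 − 52.8808 = 11.8529°.
a = sin²(Δφ/2) + cos φ₁ · cos φ₂ · sin²(Δλ/2) = 0.011027.
c = 2·atan2(√a, √(1−a)) = 0.21041 rad → d = 6371·c ≈ 1340.51 km.

1341 km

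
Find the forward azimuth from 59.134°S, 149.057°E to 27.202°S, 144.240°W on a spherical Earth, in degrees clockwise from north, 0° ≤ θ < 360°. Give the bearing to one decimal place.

Δλ = -144.240 − 149.057 = -293.297°; wrapped into (−180°, 180°]: 66.703°.
θ = atan2( sin Δλ · cos φ₂ , cos φ₁ · sin φ₂ − sin φ₁ · cos φ₂ · cos Δλ )
  = atan2(0.81689, 0.06741) = 85.282° → normalised to [0°, 360°): 85.282°.

85.3°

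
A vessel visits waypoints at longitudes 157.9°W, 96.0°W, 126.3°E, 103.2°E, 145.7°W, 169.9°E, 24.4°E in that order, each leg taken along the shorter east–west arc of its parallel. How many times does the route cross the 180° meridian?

Leg 1: -157.9° → -96.0°, shortest Δλ = 61.9° (east) — does not cross 180°.
Leg 2: -96.0° → +126.3°, shortest Δλ = -137.7° (west) — crosses 180°.
Leg 3: +126.3° → +103.2°, shortest Δλ = -23.1° (west) — does not cross 180°.
Leg 4: +103.2° → -145.7°, shortest Δλ = 111.1° (east) — crosses 180°.
Leg 5: -145.7° → +169.9°, shortest Δλ = -44.4° (west) — crosses 180°.
Leg 6: +169.9° → +24.4°, shortest Δλ = -145.5° (west) — does not cross 180°.
Total crossings: 3.

3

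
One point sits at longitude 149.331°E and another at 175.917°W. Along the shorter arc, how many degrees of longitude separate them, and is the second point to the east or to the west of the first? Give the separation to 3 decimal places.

34.752° east

Raw difference: -175.917 − 149.331 = -325.248°.
Normalise into (−180°, 180°]: -325.248° + 360° = 34.752°.
Positive ⇒ the second point lies to the east; separation 34.752°.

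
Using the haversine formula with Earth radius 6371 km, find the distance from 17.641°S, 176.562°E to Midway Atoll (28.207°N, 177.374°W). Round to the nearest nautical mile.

2775 nmi

Δλ = -177.374 − 176.562 = -353.936°; wrapped into (−180°, 180°]: 6.064°.
Δφ = 28.207 − -17.641 = 45.848°.
a = sin²(Δφ/2) + cos φ₁ · cos φ₂ · sin²(Δλ/2) = 0.154067.
c = 2·atan2(√a, √(1−a)) = 0.80673 rad → d = 6371·c ≈ 5139.66 km ≈ 2775.19 nmi.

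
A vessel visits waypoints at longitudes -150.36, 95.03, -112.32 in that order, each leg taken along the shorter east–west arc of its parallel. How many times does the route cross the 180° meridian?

Leg 1: -150.36° → +95.03°, shortest Δλ = -114.61° (west) — crosses 180°.
Leg 2: +95.03° → -112.32°, shortest Δλ = 152.65° (east) — crosses 180°.
Total crossings: 2.

2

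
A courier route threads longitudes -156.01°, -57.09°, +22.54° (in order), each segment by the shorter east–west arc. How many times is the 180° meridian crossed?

Leg 1: -156.01° → -57.09°, shortest Δλ = 98.92° (east) — does not cross 180°.
Leg 2: -57.09° → +22.54°, shortest Δλ = 79.63° (east) — does not cross 180°.
Total crossings: 0.

0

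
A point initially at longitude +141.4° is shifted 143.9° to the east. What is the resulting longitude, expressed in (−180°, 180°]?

-74.7°

Start at +141.4°; shift +143.9° → +285.3°.
+285.3° lies outside (−180°, 180°]; subtract 360° → -74.7°.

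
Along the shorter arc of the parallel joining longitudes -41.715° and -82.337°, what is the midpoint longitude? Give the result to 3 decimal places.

-62.026°

Signed shortest Δλ from -41.715° to -82.337° is -40.622°.
Midpoint longitude = -41.715° + (-40.622°)/2 = -41.715° − 20.311° = -62.026°.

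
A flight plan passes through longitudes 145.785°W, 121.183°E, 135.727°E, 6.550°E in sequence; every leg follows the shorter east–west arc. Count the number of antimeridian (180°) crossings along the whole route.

Leg 1: -145.785° → +121.183°, shortest Δλ = -93.032° (west) — crosses 180°.
Leg 2: +121.183° → +135.727°, shortest Δλ = 14.544° (east) — does not cross 180°.
Leg 3: +135.727° → +6.550°, shortest Δλ = -129.177° (west) — does not cross 180°.
Total crossings: 1.

1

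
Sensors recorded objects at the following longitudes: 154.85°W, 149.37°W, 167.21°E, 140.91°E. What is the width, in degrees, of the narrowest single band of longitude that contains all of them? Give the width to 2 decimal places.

Sort the longitudes: -154.85°, -149.37°, +140.91°, +167.21°.
Eastward gaps between consecutive values (wrapping around): 5.48°, 290.28°, 26.30°, 37.94°.
Largest gap = 290.28° ⇒ minimal covering band is its complement: 360° − 290.28° = 69.72°.
Band runs from +140.91° eastward to -149.37°, crossing the antimeridian.

69.72°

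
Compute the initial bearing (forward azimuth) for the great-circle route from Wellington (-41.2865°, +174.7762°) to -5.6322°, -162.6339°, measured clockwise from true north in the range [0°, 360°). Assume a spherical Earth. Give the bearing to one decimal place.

35.7°

Δλ = -162.6339 − 174.7762 = -337.4101°; wrapped into (−180°, 180°]: 22.5899°.
θ = atan2( sin Δλ · cos φ₂ , cos φ₁ · sin φ₂ − sin φ₁ · cos φ₂ · cos Δλ )
  = atan2(0.38228, 0.53251) = 35.674° → normalised to [0°, 360°): 35.674°.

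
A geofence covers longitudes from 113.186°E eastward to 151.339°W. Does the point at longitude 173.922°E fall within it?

Yes

Band width going east from +113.186° to -151.339°: ((-151.339 − 113.186) mod 360) = 95.475°.
Offset of +173.922° east of the west edge: ((173.922 − 113.186) mod 360) = 60.736°.
60.736° ≤ 95.475° ⇒ inside.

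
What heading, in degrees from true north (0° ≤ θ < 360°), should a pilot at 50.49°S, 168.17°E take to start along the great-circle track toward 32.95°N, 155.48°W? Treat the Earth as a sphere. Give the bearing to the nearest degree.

30°

Δλ = -155.48 − 168.17 = -323.65°; wrapped into (−180°, 180°]: 36.35°.
θ = atan2( sin Δλ · cos φ₂ , cos φ₁ · sin φ₂ − sin φ₁ · cos φ₂ · cos Δλ )
  = atan2(0.49738, 0.86747) = 29.828° → normalised to [0°, 360°): 29.828°.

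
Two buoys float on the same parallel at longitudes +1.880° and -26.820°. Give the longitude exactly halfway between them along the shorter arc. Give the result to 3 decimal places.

Signed shortest Δλ from +1.880° to -26.820° is -28.700°.
Midpoint longitude = +1.880° + (-28.700°)/2 = +1.880° − 14.350° = -12.470°.

-12.470°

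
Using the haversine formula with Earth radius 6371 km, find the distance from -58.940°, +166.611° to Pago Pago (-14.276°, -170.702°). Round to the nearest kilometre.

Δλ = -170.702 − 166.611 = -337.313°; wrapped into (−180°, 180°]: 22.687°.
Δφ = -14.276 − -58.940 = 44.664°.
a = sin²(Δφ/2) + cos φ₁ · cos φ₂ · sin²(Δλ/2) = 0.163723.
c = 2·atan2(√a, √(1−a)) = 0.83314 rad → d = 6371·c ≈ 5307.95 km.

5308 km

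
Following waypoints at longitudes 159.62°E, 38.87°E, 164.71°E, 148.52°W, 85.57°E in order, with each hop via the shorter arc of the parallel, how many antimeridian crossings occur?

Leg 1: +159.62° → +38.87°, shortest Δλ = -120.75° (west) — does not cross 180°.
Leg 2: +38.87° → +164.71°, shortest Δλ = 125.84° (east) — does not cross 180°.
Leg 3: +164.71° → -148.52°, shortest Δλ = 46.77° (east) — crosses 180°.
Leg 4: -148.52° → +85.57°, shortest Δλ = -125.91° (west) — crosses 180°.
Total crossings: 2.

2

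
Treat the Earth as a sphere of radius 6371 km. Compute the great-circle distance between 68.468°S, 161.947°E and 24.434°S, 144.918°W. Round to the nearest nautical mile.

Δλ = -144.918 − 161.947 = -306.865°; wrapped into (−180°, 180°]: 53.135°.
Δφ = -24.434 − -68.468 = 44.034°.
a = sin²(Δφ/2) + cos φ₁ · cos φ₂ · sin²(Δλ/2) = 0.207378.
c = 2·atan2(√a, √(1−a)) = 0.94561 rad → d = 6371·c ≈ 6024.51 km ≈ 3252.98 nmi.

3253 nmi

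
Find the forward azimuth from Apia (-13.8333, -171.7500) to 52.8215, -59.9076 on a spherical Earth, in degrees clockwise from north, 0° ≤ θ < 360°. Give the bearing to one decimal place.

Δλ = -59.9076 − -171.7500 = 111.8424°.
θ = atan2( sin Δλ · cos φ₂ , cos φ₁ · sin φ₂ − sin φ₁ · cos φ₂ · cos Δλ )
  = atan2(0.56092, 0.71989) = 37.925° → normalised to [0°, 360°): 37.925°.

37.9°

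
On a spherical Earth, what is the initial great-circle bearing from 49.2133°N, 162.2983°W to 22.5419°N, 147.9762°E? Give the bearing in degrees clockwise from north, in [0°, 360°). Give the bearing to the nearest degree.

Δλ = 147.9762 − -162.2983 = 310.2745°; wrapped into (−180°, 180°]: -49.7255°.
θ = atan2( sin Δλ · cos φ₂ , cos φ₁ · sin φ₂ − sin φ₁ · cos φ₂ · cos Δλ )
  = atan2(-0.70467, -0.20164) = -105.968° → normalised to [0°, 360°): 254.032°.

254°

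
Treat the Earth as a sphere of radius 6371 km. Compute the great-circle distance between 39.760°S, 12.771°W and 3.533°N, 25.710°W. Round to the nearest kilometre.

4992 km

Δλ = -25.710 − -12.771 = -12.939°.
Δφ = 3.533 − -39.760 = 43.293°.
a = sin²(Δφ/2) + cos φ₁ · cos φ₂ · sin²(Δλ/2) = 0.145813.
c = 2·atan2(√a, √(1−a)) = 0.78360 rad → d = 6371·c ≈ 4992.34 km.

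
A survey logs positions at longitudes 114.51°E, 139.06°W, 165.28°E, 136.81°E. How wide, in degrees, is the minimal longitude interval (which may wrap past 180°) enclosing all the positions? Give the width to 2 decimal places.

Sort the longitudes: -139.06°, +114.51°, +136.81°, +165.28°.
Eastward gaps between consecutive values (wrapping around): 253.57°, 22.30°, 28.47°, 55.66°.
Largest gap = 253.57° ⇒ minimal covering band is its complement: 360° − 253.57° = 106.43°.
Band runs from +114.51° eastward to -139.06°, crossing the antimeridian.

106.43°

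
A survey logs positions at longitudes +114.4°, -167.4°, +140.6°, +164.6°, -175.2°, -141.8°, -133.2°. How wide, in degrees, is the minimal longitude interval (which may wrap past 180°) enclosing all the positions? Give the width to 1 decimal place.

112.4°

Sort the longitudes: -175.2°, -167.4°, -141.8°, -133.2°, +114.4°, +140.6°, +164.6°.
Eastward gaps between consecutive values (wrapping around): 7.8°, 25.6°, 8.6°, 247.6°, 26.2°, 24.0°, 20.2°.
Largest gap = 247.6° ⇒ minimal covering band is its complement: 360° − 247.6° = 112.4°.
Band runs from +114.4° eastward to -133.2°, crossing the antimeridian.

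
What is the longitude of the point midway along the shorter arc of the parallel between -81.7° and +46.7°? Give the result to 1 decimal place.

Signed shortest Δλ from -81.7° to +46.7° is +128.4°.
Midpoint longitude = -81.7° + (+128.4°)/2 = -81.7° + 64.2° = -17.5°.

-17.5°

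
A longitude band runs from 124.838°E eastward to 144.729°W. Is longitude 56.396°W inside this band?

No

Band width going east from +124.838° to -144.729°: ((-144.729 − 124.838) mod 360) = 90.433°.
Offset of -56.396° east of the west edge: ((-56.396 − 124.838) mod 360) = 178.766°.
178.766° > 90.433° ⇒ outside.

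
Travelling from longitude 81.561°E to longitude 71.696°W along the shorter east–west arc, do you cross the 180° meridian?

No

Signed shortest Δλ = ((-71.696 − 81.561 + 180) mod 360) − 180 = -153.257°.
Going west by 153.257° from +81.561° reaches -71.696° without touching 180°.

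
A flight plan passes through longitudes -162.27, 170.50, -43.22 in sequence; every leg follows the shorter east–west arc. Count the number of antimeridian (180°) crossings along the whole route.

2

Leg 1: -162.27° → +170.50°, shortest Δλ = -27.23° (west) — crosses 180°.
Leg 2: +170.50° → -43.22°, shortest Δλ = 146.28° (east) — crosses 180°.
Total crossings: 2.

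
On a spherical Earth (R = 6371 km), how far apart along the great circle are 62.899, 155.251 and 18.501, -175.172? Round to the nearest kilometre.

Δλ = -175.172 − 155.251 = -330.423°; wrapped into (−180°, 180°]: 29.577°.
Δφ = 18.501 − 62.899 = -44.398°.
a = sin²(Δφ/2) + cos φ₁ · cos φ₂ · sin²(Δλ/2) = 0.170899.
c = 2·atan2(√a, √(1−a)) = 0.85237 rad → d = 6371·c ≈ 5430.44 km.

5430 km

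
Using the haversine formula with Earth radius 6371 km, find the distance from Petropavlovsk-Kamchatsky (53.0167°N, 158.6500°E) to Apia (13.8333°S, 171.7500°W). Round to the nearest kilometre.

7953 km

Δλ = -171.7500 − 158.6500 = -330.4000°; wrapped into (−180°, 180°]: 29.6000°.
Δφ = -13.8333 − 53.0167 = -66.8500°.
a = sin²(Δφ/2) + cos φ₁ · cos φ₂ · sin²(Δλ/2) = 0.341546.
c = 2·atan2(√a, √(1−a)) = 1.24833 rad → d = 6371·c ≈ 7953.11 km.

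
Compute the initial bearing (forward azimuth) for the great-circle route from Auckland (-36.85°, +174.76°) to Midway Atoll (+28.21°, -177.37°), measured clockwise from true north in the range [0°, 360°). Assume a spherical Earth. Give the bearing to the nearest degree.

8°

Δλ = -177.37 − 174.76 = -352.13°; wrapped into (−180°, 180°]: 7.87°.
θ = atan2( sin Δλ · cos φ₂ , cos φ₁ · sin φ₂ − sin φ₁ · cos φ₂ · cos Δλ )
  = atan2(0.12066, 0.90177) = 7.621° → normalised to [0°, 360°): 7.621°.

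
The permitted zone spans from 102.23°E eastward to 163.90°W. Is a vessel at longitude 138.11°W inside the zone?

No

Band width going east from +102.23° to -163.90°: ((-163.90 − 102.23) mod 360) = 93.87°.
Offset of -138.11° east of the west edge: ((-138.11 − 102.23) mod 360) = 119.66°.
119.66° > 93.87° ⇒ outside.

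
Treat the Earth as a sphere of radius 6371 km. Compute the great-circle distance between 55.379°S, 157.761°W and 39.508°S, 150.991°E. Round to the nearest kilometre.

4122 km

Δλ = 150.991 − -157.761 = 308.752°; wrapped into (−180°, 180°]: -51.248°.
Δφ = -39.508 − -55.379 = 15.871°.
a = sin²(Δφ/2) + cos φ₁ · cos φ₂ · sin²(Δλ/2) = 0.101041.
c = 2·atan2(√a, √(1−a)) = 0.64696 rad → d = 6371·c ≈ 4121.81 km.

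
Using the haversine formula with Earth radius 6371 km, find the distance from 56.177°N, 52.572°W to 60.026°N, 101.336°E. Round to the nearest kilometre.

Δλ = 101.336 − -52.572 = 153.908°.
Δφ = 60.026 − 56.177 = 3.849°.
a = sin²(Δφ/2) + cos φ₁ · cos φ₂ · sin²(Δλ/2) = 0.265053.
c = 2·atan2(√a, √(1−a)) = 1.08163 rad → d = 6371·c ≈ 6891.04 km.

6891 km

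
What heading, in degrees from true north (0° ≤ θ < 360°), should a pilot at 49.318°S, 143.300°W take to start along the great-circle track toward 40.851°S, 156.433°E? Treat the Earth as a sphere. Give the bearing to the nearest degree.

258°

Δλ = 156.433 − -143.300 = 299.733°; wrapped into (−180°, 180°]: -60.267°.
θ = atan2( sin Δλ · cos φ₂ , cos φ₁ · sin φ₂ − sin φ₁ · cos φ₂ · cos Δλ )
  = atan2(-0.65683, -0.14189) = -102.190° → normalised to [0°, 360°): 257.810°.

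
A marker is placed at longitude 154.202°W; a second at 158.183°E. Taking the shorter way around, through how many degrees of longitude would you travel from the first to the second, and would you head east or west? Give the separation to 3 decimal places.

Raw difference: 158.183 − -154.202 = 312.385°.
Normalise into (−180°, 180°]: 312.385° − 360° = -47.615°.
Negative ⇒ the second point lies to the west; separation 47.615°.

47.615° west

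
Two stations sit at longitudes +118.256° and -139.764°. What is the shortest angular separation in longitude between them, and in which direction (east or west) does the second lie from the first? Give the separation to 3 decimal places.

101.980° east

Raw difference: -139.764 − 118.256 = -258.02°.
Normalise into (−180°, 180°]: -258.02° + 360° = 101.98°.
Positive ⇒ the second point lies to the east; separation 101.980°.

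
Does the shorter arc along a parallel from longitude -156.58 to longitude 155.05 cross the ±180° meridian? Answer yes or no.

Yes

Naïve |155.05 − -156.58| = 311.63° > 180°, so the shorter arc goes the other way round — across 180°.
Signed shortest Δλ = ((155.05 − -156.58 + 180) mod 360) − 180 = -48.37°.
Going west by 48.37° from -156.58° passes through 180° before reaching +155.05°.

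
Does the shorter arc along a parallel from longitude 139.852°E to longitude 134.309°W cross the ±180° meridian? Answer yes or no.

Yes

Naïve |-134.309 − 139.852| = 274.161° > 180°, so the shorter arc goes the other way round — across 180°.
Signed shortest Δλ = ((-134.309 − 139.852 + 180) mod 360) − 180 = 85.839°.
Going east by 85.839° from +139.852° passes through 180° before reaching -134.309°.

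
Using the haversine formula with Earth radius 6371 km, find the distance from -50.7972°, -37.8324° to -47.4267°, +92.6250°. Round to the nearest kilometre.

Δλ = 92.6250 − -37.8324 = 130.4574°.
Δφ = -47.4267 − -50.7972 = 3.3705°.
a = sin²(Δφ/2) + cos φ₁ · cos φ₂ · sin²(Δλ/2) = 0.353408.
c = 2·atan2(√a, √(1−a)) = 1.27324 rad → d = 6371·c ≈ 8111.81 km.

8112 km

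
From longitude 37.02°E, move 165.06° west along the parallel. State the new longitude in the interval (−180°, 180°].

Start at +37.02°; shift −165.06° → -128.04°.
-128.04° already lies in (−180°, 180°].

128.04°W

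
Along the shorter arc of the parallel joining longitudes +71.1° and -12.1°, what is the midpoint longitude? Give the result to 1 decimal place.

+29.5°

Signed shortest Δλ from +71.1° to -12.1° is -83.2°.
Midpoint longitude = +71.1° + (-83.2°)/2 = +71.1° − 41.6° = +29.5°.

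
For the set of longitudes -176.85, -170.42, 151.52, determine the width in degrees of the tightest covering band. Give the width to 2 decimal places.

38.06°

Sort the longitudes: -176.85°, -170.42°, +151.52°.
Eastward gaps between consecutive values (wrapping around): 6.43°, 321.94°, 31.63°.
Largest gap = 321.94° ⇒ minimal covering band is its complement: 360° − 321.94° = 38.06°.
Band runs from +151.52° eastward to -170.42°, crossing the antimeridian.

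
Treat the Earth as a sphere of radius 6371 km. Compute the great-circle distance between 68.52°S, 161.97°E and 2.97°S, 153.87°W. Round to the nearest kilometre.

7996 km

Δλ = -153.87 − 161.97 = -315.84°; wrapped into (−180°, 180°]: 44.16°.
Δφ = -2.97 − -68.52 = 65.55°.
a = sin²(Δφ/2) + cos φ₁ · cos φ₂ · sin²(Δλ/2) = 0.344722.
c = 2·atan2(√a, √(1−a)) = 1.25502 rad → d = 6371·c ≈ 7995.73 km.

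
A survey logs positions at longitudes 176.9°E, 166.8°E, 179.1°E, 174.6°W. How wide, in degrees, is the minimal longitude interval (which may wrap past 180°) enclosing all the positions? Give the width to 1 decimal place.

18.6°

Sort the longitudes: -174.6°, +166.8°, +176.9°, +179.1°.
Eastward gaps between consecutive values (wrapping around): 341.4°, 10.1°, 2.2°, 6.3°.
Largest gap = 341.4° ⇒ minimal covering band is its complement: 360° − 341.4° = 18.6°.
Band runs from +166.8° eastward to -174.6°, crossing the antimeridian.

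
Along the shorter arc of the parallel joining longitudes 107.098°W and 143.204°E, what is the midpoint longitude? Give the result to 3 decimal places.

161.947°W

Signed shortest Δλ from -107.098° to +143.204° is -109.698°.
Midpoint longitude = -107.098° + (-109.698°)/2 = -107.098° − 54.849° = -161.947°.
(The naïve average (-107.098 + +143.204)/2 = 18.053° is on the wrong side of the globe.)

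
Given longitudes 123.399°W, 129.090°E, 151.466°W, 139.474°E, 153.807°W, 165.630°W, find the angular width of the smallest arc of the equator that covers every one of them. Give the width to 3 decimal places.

107.511°

Sort the longitudes: -165.630°, -153.807°, -151.466°, -123.399°, +129.090°, +139.474°.
Eastward gaps between consecutive values (wrapping around): 11.823°, 2.341°, 28.067°, 252.489°, 10.384°, 54.896°.
Largest gap = 252.489° ⇒ minimal covering band is its complement: 360° − 252.489° = 107.511°.
Band runs from +129.090° eastward to -123.399°, crossing the antimeridian.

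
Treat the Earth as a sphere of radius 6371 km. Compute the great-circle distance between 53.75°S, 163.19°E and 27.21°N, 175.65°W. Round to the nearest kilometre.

Δλ = -175.65 − 163.19 = -338.84°; wrapped into (−180°, 180°]: 21.16°.
Δφ = 27.21 − -53.75 = 80.96°.
a = sin²(Δφ/2) + cos φ₁ · cos φ₂ · sin²(Δλ/2) = 0.439166.
c = 2·atan2(√a, √(1−a)) = 1.44883 rad → d = 6371·c ≈ 9230.47 km.

9230 km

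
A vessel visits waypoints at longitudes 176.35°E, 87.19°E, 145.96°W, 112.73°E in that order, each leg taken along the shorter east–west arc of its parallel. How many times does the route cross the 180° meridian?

2

Leg 1: +176.35° → +87.19°, shortest Δλ = -89.16° (west) — does not cross 180°.
Leg 2: +87.19° → -145.96°, shortest Δλ = 126.85° (east) — crosses 180°.
Leg 3: -145.96° → +112.73°, shortest Δλ = -101.31° (west) — crosses 180°.
Total crossings: 2.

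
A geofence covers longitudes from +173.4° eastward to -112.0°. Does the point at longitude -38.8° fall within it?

Band width going east from +173.4° to -112.0°: ((-112.0 − 173.4) mod 360) = 74.6°.
Offset of -38.8° east of the west edge: ((-38.8 − 173.4) mod 360) = 147.8°.
147.8° > 74.6° ⇒ outside.

No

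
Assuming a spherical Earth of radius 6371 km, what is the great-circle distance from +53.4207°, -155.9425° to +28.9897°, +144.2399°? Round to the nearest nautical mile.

2964 nmi

Δλ = 144.2399 − -155.9425 = 300.1824°; wrapped into (−180°, 180°]: -59.8176°.
Δφ = 28.9897 − 53.4207 = -24.4310°.
a = sin²(Δφ/2) + cos φ₁ · cos φ₂ · sin²(Δλ/2) = 0.174369.
c = 2·atan2(√a, √(1−a)) = 0.86155 rad → d = 6371·c ≈ 5488.94 km ≈ 2963.79 nmi.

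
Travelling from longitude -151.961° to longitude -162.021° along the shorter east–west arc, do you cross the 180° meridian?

Signed shortest Δλ = ((-162.021 − -151.961 + 180) mod 360) − 180 = -10.06°.
Going west by 10.06° from -151.961° reaches -162.021° without touching 180°.

No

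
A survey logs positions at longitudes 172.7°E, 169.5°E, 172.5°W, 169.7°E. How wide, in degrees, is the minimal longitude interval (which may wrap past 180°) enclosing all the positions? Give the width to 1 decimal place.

Sort the longitudes: -172.5°, +169.5°, +169.7°, +172.7°.
Eastward gaps between consecutive values (wrapping around): 342.0°, 0.2°, 3.0°, 14.8°.
Largest gap = 342.0° ⇒ minimal covering band is its complement: 360° − 342.0° = 18.0°.
Band runs from +169.5° eastward to -172.5°, crossing the antimeridian.

18.0°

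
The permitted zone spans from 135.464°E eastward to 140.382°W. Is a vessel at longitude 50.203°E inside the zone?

Band width going east from +135.464° to -140.382°: ((-140.382 − 135.464) mod 360) = 84.154°.
Offset of +50.203° east of the west edge: ((50.203 − 135.464) mod 360) = 274.739°.
274.739° > 84.154° ⇒ outside.

No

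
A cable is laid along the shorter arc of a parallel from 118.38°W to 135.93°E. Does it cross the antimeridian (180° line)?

Yes

Naïve |135.93 − -118.38| = 254.31° > 180°, so the shorter arc goes the other way round — across 180°.
Signed shortest Δλ = ((135.93 − -118.38 + 180) mod 360) − 180 = -105.69°.
Going west by 105.69° from -118.38° passes through 180° before reaching +135.93°.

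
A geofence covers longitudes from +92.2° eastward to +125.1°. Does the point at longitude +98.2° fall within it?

Yes

Band width going east from +92.2° to +125.1°: ((125.1 − 92.2) mod 360) = 32.9°.
Offset of +98.2° east of the west edge: ((98.2 − 92.2) mod 360) = 6.0°.
6.0° ≤ 32.9° ⇒ inside.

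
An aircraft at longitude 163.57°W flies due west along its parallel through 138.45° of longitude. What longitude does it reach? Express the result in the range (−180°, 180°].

57.98°E

Start at -163.57°; shift −138.45° → -302.02°.
-302.02° lies outside (−180°, 180°]; add 360° → +57.98°.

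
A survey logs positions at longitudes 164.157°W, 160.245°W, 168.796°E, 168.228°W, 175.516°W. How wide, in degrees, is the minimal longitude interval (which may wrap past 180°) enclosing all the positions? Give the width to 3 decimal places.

Sort the longitudes: -175.516°, -168.228°, -164.157°, -160.245°, +168.796°.
Eastward gaps between consecutive values (wrapping around): 7.288°, 4.071°, 3.912°, 329.041°, 15.688°.
Largest gap = 329.041° ⇒ minimal covering band is its complement: 360° − 329.041° = 30.959°.
Band runs from +168.796° eastward to -160.245°, crossing the antimeridian.

30.959°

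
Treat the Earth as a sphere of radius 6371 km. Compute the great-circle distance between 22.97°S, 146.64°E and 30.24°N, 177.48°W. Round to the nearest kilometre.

7048 km

Δλ = -177.48 − 146.64 = -324.12°; wrapped into (−180°, 180°]: 35.88°.
Δφ = 30.24 − -22.97 = 53.21°.
a = sin²(Δφ/2) + cos φ₁ · cos φ₂ · sin²(Δλ/2) = 0.276025.
c = 2·atan2(√a, √(1−a)) = 1.10633 rad → d = 6371·c ≈ 7048.40 km.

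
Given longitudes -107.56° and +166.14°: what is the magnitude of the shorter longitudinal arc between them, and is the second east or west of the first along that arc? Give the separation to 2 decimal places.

Raw difference: 166.14 − -107.56 = 273.7°.
Normalise into (−180°, 180°]: 273.7° − 360° = -86.3°.
Negative ⇒ the second point lies to the west; separation 86.30°.

86.30° west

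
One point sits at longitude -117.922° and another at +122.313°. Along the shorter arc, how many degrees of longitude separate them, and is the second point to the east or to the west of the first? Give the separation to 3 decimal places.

119.765° west

Raw difference: 122.313 − -117.922 = 240.235°.
Normalise into (−180°, 180°]: 240.235° − 360° = -119.765°.
Negative ⇒ the second point lies to the west; separation 119.765°.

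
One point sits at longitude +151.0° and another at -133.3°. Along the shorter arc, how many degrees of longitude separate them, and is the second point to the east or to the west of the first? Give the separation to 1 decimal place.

Raw difference: -133.3 − 151.0 = -284.3°.
Normalise into (−180°, 180°]: -284.3° + 360° = 75.7°.
Positive ⇒ the second point lies to the east; separation 75.7°.

75.7° east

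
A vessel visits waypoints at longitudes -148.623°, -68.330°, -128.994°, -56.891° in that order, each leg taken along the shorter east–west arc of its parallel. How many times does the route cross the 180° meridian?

Leg 1: -148.623° → -68.330°, shortest Δλ = 80.293° (east) — does not cross 180°.
Leg 2: -68.330° → -128.994°, shortest Δλ = -60.664° (west) — does not cross 180°.
Leg 3: -128.994° → -56.891°, shortest Δλ = 72.103° (east) — does not cross 180°.
Total crossings: 0.

0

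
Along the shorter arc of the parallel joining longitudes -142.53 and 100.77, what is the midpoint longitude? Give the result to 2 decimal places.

+159.12°

Signed shortest Δλ from -142.53° to +100.77° is -116.70°.
Midpoint longitude = -142.53° + (-116.70°)/2 = -142.53° − 58.35° = -200.88°.
Normalise into (−180°, 180°]: +159.12°.
(The naïve average (-142.53 + +100.77)/2 = -20.88° is on the wrong side of the globe.)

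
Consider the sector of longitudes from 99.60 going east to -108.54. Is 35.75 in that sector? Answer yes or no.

Band width going east from +99.60° to -108.54°: ((-108.54 − 99.60) mod 360) = 151.86°.
Offset of +35.75° east of the west edge: ((35.75 − 99.60) mod 360) = 296.15°.
296.15° > 151.86° ⇒ outside.

No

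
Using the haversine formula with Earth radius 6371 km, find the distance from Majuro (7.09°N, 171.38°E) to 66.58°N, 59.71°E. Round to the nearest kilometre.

10214 km

Δλ = 59.71 − 171.38 = -111.67°.
Δφ = 66.58 − 7.09 = 59.49°.
a = sin²(Δφ/2) + cos φ₁ · cos φ₂ · sin²(Δλ/2) = 0.516194.
c = 2·atan2(√a, √(1−a)) = 1.60319 rad → d = 6371·c ≈ 10213.92 km.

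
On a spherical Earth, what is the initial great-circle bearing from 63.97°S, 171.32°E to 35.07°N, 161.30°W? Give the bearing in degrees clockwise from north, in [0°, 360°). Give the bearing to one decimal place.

Δλ = -161.30 − 171.32 = -332.62°; wrapped into (−180°, 180°]: 27.38°.
θ = atan2( sin Δλ · cos φ₂ , cos φ₁ · sin φ₂ − sin φ₁ · cos φ₂ · cos Δλ )
  = atan2(0.37640, 0.90519) = 22.579° → normalised to [0°, 360°): 22.579°.

22.6°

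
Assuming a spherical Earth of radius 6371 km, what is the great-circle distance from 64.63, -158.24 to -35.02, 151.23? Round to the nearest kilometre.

Δλ = 151.23 − -158.24 = 309.47°; wrapped into (−180°, 180°]: -50.53°.
Δφ = -35.02 − 64.63 = -99.65°.
a = sin²(Δφ/2) + cos φ₁ · cos φ₂ · sin²(Δλ/2) = 0.647734.
c = 2·atan2(√a, √(1−a)) = 1.87074 rad → d = 6371·c ≈ 11918.49 km.

11918 km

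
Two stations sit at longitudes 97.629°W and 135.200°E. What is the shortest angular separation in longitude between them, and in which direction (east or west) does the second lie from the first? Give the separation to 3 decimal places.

Raw difference: 135.200 − -97.629 = 232.829°.
Normalise into (−180°, 180°]: 232.829° − 360° = -127.171°.
Negative ⇒ the second point lies to the west; separation 127.171°.

127.171° west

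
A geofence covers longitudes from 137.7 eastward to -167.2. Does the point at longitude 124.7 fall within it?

Band width going east from +137.7° to -167.2°: ((-167.2 − 137.7) mod 360) = 55.1°.
Offset of +124.7° east of the west edge: ((124.7 − 137.7) mod 360) = 347.0°.
347.0° > 55.1° ⇒ outside.

No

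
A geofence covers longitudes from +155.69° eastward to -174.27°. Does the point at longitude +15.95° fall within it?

Band width going east from +155.69° to -174.27°: ((-174.27 − 155.69) mod 360) = 30.04°.
Offset of +15.95° east of the west edge: ((15.95 − 155.69) mod 360) = 220.26°.
220.26° > 30.04° ⇒ outside.

No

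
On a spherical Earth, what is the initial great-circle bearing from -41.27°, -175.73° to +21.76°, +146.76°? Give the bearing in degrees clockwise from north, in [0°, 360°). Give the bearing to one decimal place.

Δλ = 146.76 − -175.73 = 322.49°; wrapped into (−180°, 180°]: -37.51°.
θ = atan2( sin Δλ · cos φ₂ , cos φ₁ · sin φ₂ − sin φ₁ · cos φ₂ · cos Δλ )
  = atan2(-0.56551, 0.76459) = -36.488° → normalised to [0°, 360°): 323.512°.

323.5°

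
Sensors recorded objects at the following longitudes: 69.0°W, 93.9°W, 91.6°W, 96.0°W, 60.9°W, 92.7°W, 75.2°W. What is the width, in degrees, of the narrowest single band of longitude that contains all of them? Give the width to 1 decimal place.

Sort the longitudes: -96.0°, -93.9°, -92.7°, -91.6°, -75.2°, -69.0°, -60.9°.
Eastward gaps between consecutive values (wrapping around): 2.1°, 1.2°, 1.1°, 16.4°, 6.2°, 8.1°, 324.9°.
Largest gap = 324.9° ⇒ minimal covering band is its complement: 360° − 324.9° = 35.1°.
Band runs from -96.0° eastward to -60.9°.

35.1°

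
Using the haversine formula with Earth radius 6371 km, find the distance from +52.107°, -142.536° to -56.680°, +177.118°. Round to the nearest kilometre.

12645 km

Δλ = 177.118 − -142.536 = 319.654°; wrapped into (−180°, 180°]: -40.346°.
Δφ = -56.680 − 52.107 = -108.787°.
a = sin²(Δφ/2) + cos φ₁ · cos φ₂ · sin²(Δλ/2) = 0.701149.
c = 2·atan2(√a, √(1−a)) = 1.98482 rad → d = 6371·c ≈ 12645.30 km.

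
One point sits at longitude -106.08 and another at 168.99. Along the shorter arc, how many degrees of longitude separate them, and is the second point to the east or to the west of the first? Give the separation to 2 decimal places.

Raw difference: 168.99 − -106.08 = 275.07°.
Normalise into (−180°, 180°]: 275.07° − 360° = -84.93°.
Negative ⇒ the second point lies to the west; separation 84.93°.

84.93° west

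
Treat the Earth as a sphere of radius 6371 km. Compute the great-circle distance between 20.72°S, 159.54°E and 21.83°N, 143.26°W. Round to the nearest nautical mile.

Δλ = -143.26 − 159.54 = -302.80°; wrapped into (−180°, 180°]: 57.20°.
Δφ = 21.83 − -20.72 = 42.55°.
a = sin²(Δφ/2) + cos φ₁ · cos φ₂ · sin²(Δλ/2) = 0.330612.
c = 2·atan2(√a, √(1−a)) = 1.22518 rad → d = 6371·c ≈ 7805.63 km ≈ 4214.70 nmi.

4215 nmi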